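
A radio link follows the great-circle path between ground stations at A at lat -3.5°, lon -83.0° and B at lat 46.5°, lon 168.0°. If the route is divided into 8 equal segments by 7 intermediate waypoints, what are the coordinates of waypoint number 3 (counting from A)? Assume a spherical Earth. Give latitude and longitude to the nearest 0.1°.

≈ lat 25.0°, lon -111.3°

Convert each endpoint to a unit vector on the sphere (x = cos φ cos λ, y = cos φ sin λ, z = sin φ).
The central angle between the endpoints is δ = arccos(p₁·p₂) ≈ 1.842 rad (105.5°).
Interpolate at f = 3/8 with slerp weights a = sin((1−f)δ)/sin δ ≈ 0.948, b = sin(fδ)/sin δ ≈ 0.661.
p = a·p₁ + b·p₂ ≈ (-0.330, -0.844, 0.422); φ = arcsin(p_z) ≈ 24.95°, λ = atan2(p_y, p_x) ≈ -111.34°.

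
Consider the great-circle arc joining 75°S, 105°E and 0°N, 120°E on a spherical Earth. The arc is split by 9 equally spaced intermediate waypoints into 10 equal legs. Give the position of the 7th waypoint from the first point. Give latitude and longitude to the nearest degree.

≈ 23°S, 118°E

Convert each endpoint to a unit vector on the sphere (x = cos φ cos λ, y = cos φ sin λ, z = sin φ).
The central angle between the endpoints is δ = arccos(p₁·p₂) ≈ 1.318 rad (75.5°).
Interpolate at f = 7/10 with slerp weights a = sin((1−f)δ)/sin δ ≈ 0.398, b = sin(fδ)/sin δ ≈ 0.823.
p = a·p₁ + b·p₂ ≈ (-0.438, 0.813, -0.384); φ = arcsin(p_z) ≈ -22.60°, λ = atan2(p_y, p_x) ≈ 118.35°.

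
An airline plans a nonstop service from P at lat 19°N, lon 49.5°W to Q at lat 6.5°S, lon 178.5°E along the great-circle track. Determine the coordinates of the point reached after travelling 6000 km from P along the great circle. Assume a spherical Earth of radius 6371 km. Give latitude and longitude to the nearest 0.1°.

≈ lat 17.7°N, lon 106.6°W

Convert each endpoint to a unit vector on the sphere (x = cos φ cos λ, y = cos φ sin λ, z = sin φ).
The central angle between the endpoints is δ = arccos(p₁·p₂) ≈ 2.299 rad (131.7°). The total great-circle distance is δ·R ≈ 2.299 × 6371 ≈ 14646 km, so the target fraction is f = 6000/14646 ≈ 0.410.
Interpolate at f ≈ 0.410 with slerp weights a = sin((1−f)δ)/sin δ ≈ 1.309, b = sin(fδ)/sin δ ≈ 1.083.
p = a·p₁ + b·p₂ ≈ (-0.272, -0.913, 0.304); φ = arcsin(p_z) ≈ 17.68°, λ = atan2(p_y, p_x) ≈ -106.59°.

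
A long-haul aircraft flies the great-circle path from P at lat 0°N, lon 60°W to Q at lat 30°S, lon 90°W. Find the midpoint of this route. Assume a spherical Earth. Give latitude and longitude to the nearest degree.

≈ lat 16°S, lon 74°W

The haversine formula gives a central angle δ ≈ 0.723 rad (41.4°) between the endpoints.
Interpolate at f = 1/2 with slerp weights a = sin((1−f)δ)/sin δ ≈ 0.535, b = sin(fδ)/sin δ ≈ 0.535.
p = a·p₁ + b·p₂ ≈ (0.267, -0.926, -0.267); φ = arcsin(p_z) ≈ -15.50°, λ = atan2(p_y, p_x) ≈ -73.90°.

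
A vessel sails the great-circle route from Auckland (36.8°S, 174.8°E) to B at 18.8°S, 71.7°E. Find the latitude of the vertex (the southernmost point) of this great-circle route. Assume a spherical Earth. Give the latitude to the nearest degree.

The great circle lies in the plane with unit normal n̂ = (p₁ × p₂)/|p₁ × p₂|.
Here n̂_z ≈ -0.738; the vertex latitude is φ_max = arccos|n̂_z| ≈ 42.4°.
Check via Clairaut: cos φ_max = |cos φ₁| · sin C = cos(36.8°)·sin(112.7°) ≈ 0.738, again giving ≈ 42.4°.

≈ 42°S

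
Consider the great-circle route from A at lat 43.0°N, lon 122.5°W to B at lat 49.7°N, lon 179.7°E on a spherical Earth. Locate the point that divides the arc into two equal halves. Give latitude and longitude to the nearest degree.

Convert each endpoint to a unit vector on the sphere (x = cos φ cos λ, y = cos φ sin λ, z = sin φ).
The central angle between the endpoints is δ = arccos(p₁·p₂) ≈ 0.688 rad (39.4°).
Interpolate at f = 1/2 with slerp weights a = sin((1−f)δ)/sin δ ≈ 0.531, b = sin(fδ)/sin δ ≈ 0.531.
p = a·p₁ + b·p₂ ≈ (-0.552, -0.326, 0.767); φ = arcsin(p_z) ≈ 50.12°, λ = atan2(p_y, p_x) ≈ -149.46°.

≈ lat 50°N, lon 149°W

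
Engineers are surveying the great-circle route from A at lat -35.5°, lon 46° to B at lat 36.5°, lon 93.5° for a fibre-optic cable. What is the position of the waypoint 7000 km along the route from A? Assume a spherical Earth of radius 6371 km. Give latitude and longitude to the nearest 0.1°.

Convert each endpoint to a unit vector on the sphere (x = cos φ cos λ, y = cos φ sin λ, z = sin φ).
The central angle between the endpoints is δ = arccos(p₁·p₂) ≈ 1.474 rad (84.5°). The total great-circle distance is δ·R ≈ 1.474 × 6371 ≈ 9390 km, so the target fraction is f = 7000/9390 ≈ 0.745.
Interpolate at f ≈ 0.745 with slerp weights a = sin((1−f)δ)/sin δ ≈ 0.368, b = sin(fδ)/sin δ ≈ 0.895.
p = a·p₁ + b·p₂ ≈ (0.164, 0.934, 0.318); φ = arcsin(p_z) ≈ 18.57°, λ = atan2(p_y, p_x) ≈ 80.02°.

≈ lat 18.6°, lon 80.0°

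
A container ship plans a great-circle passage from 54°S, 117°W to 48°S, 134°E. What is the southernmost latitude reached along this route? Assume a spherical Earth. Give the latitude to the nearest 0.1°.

The great circle lies in the plane with unit normal n̂ = (p₁ × p₂)/|p₁ × p₂|.
Here n̂_z ≈ -0.422; the vertex latitude is φ_max = arccos|n̂_z| ≈ 65.0°.
Check via Clairaut: cos φ_max = |cos φ₁| · sin C = cos(54.0°)·sin(134.1°) ≈ 0.422, again giving ≈ 65.0°.

≈ 65.0°S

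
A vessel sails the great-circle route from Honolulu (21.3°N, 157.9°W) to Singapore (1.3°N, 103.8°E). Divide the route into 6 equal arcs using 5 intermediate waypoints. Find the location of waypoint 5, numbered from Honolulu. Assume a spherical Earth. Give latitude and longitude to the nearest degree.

From cos δ = sin φ₁ sin φ₂ + cos φ₁ cos φ₂ cos Δλ, the central angle is δ ≈ 1.697 rad (97.3°).
Interpolate at f = 5/6 with slerp weights a = sin((1−f)δ)/sin δ ≈ 0.281, b = sin(fδ)/sin δ ≈ 0.996.
p = a·p₁ + b·p₂ ≈ (-0.480, 0.868, 0.125); φ = arcsin(p_z) ≈ 7.17°, λ = atan2(p_y, p_x) ≈ 118.96°.

≈ 7°N, 119°E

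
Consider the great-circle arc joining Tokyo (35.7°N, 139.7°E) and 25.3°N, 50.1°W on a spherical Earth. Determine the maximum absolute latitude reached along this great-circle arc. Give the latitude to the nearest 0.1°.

The great circle lies in the plane with unit normal n̂ = (p₁ × p₂)/|p₁ × p₂|.
Here n̂_z ≈ +0.142; the vertex latitude is φ_max = arccos|n̂_z| ≈ 81.8°.

≈ 81.8°N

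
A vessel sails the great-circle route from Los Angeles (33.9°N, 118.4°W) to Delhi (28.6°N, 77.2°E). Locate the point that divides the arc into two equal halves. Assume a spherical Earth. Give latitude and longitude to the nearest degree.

The haversine formula gives a central angle δ ≈ 2.021 rad (115.8°) between the endpoints.
Interpolate at f = 1/2 with slerp weights a = sin((1−f)δ)/sin δ ≈ 0.941, b = sin(fδ)/sin δ ≈ 0.941.
p = a·p₁ + b·p₂ ≈ (-0.188, 0.119, 0.975); φ = arcsin(p_z) ≈ 77.14°, λ = atan2(p_y, p_x) ≈ 147.81°.

≈ 77°N, 148°E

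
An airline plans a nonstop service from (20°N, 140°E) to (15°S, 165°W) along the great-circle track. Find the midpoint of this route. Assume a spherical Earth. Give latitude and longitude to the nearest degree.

≈ (3°N, 168°E)

From cos δ = sin φ₁ sin φ₂ + cos φ₁ cos φ₂ cos Δλ, the central angle is δ ≈ 1.124 rad (64.4°).
Interpolate at f = 1/2 with slerp weights a = sin((1−f)δ)/sin δ ≈ 0.591, b = sin(fδ)/sin δ ≈ 0.591.
p = a·p₁ + b·p₂ ≈ (-0.977, 0.209, 0.049); φ = arcsin(p_z) ≈ 2.82°, λ = atan2(p_y, p_x) ≈ 167.91°.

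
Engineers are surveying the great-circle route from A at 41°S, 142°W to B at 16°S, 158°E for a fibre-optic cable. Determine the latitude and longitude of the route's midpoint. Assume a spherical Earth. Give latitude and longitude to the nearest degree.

Write both endpoints as unit vectors p₁, p₂ with components (cos φ cos λ, cos φ sin λ, sin φ).
The central angle between the endpoints is δ = arccos(p₁·p₂) ≈ 0.996 rad (57.1°).
Interpolate at f = 1/2 with slerp weights a = sin((1−f)δ)/sin δ ≈ 0.569, b = sin(fδ)/sin δ ≈ 0.569.
p = a·p₁ + b·p₂ ≈ (-0.846, -0.060, -0.530); φ = arcsin(p_z) ≈ -32.02°, λ = atan2(p_y, p_x) ≈ -175.98°.

≈ 32°S, 176°W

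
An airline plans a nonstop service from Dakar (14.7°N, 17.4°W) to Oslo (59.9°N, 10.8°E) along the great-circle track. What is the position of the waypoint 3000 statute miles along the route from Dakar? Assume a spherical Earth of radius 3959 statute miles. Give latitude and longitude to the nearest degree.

≈ 55°N, 4°E

Write both endpoints as unit vectors p₁, p₂ with components (cos φ cos λ, cos φ sin λ, sin φ).
The central angle between the endpoints is δ = arccos(p₁·p₂) ≈ 0.867 rad (49.7°). The total great-circle distance is δ·R ≈ 0.867 × 3959 ≈ 3433 mi, so the target fraction is f = 3000/3433 ≈ 0.874.
Interpolate at f ≈ 0.874 with slerp weights a = sin((1−f)δ)/sin δ ≈ 0.143, b = sin(fδ)/sin δ ≈ 0.901.
p = a·p₁ + b·p₂ ≈ (0.576, 0.043, 0.816); φ = arcsin(p_z) ≈ 54.71°, λ = atan2(p_y, p_x) ≈ 4.30°.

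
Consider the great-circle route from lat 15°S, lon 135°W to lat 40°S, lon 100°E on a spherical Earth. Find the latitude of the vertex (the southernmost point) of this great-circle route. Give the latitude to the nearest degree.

≈ 51°S

The great circle lies in the plane with unit normal n̂ = (p₁ × p₂)/|p₁ × p₂|.
Here n̂_z ≈ -0.627; the vertex latitude is φ_max = arccos|n̂_z| ≈ 51.1°.
Check via Clairaut: cos φ_max = |cos φ₁| · sin C = cos(15.0°)·sin(139.5°) ≈ 0.627, again giving ≈ 51.1°.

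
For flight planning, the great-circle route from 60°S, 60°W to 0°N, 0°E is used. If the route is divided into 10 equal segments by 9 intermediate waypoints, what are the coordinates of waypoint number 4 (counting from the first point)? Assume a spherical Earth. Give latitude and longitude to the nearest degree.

Convert each endpoint to a unit vector on the sphere (x = cos φ cos λ, y = cos φ sin λ, z = sin φ).
The central angle between the endpoints is δ = arccos(p₁·p₂) ≈ 1.318 rad (75.5°).
Interpolate at f = 4/10 with slerp weights a = sin((1−f)δ)/sin δ ≈ 0.734, b = sin(fδ)/sin δ ≈ 0.520.
p = a·p₁ + b·p₂ ≈ (0.703, -0.318, -0.636); φ = arcsin(p_z) ≈ -39.49°, λ = atan2(p_y, p_x) ≈ -24.33°.

≈ 39°S, 24°W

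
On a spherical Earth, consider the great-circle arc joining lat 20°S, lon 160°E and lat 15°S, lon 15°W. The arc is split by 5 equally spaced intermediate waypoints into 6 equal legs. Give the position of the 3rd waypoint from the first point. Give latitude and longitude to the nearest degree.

Convert each endpoint to a unit vector on the sphere (x = cos φ cos λ, y = cos φ sin λ, z = sin φ).
The central angle between the endpoints is δ = arccos(p₁·p₂) ≈ 2.525 rad (144.7°).
Interpolate at f = 3/6 with slerp weights a = sin((1−f)δ)/sin δ ≈ 1.647, b = sin(fδ)/sin δ ≈ 1.647.
p = a·p₁ + b·p₂ ≈ (0.082, 0.118, -0.990); φ = arcsin(p_z) ≈ -81.75°, λ = atan2(p_y, p_x) ≈ 55.00°.

≈ lat 82°S, lon 55°E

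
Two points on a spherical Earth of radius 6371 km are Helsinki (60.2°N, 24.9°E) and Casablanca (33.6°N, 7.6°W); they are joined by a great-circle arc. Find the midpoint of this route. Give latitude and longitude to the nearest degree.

≈ 48°N, 4°E

Convert each endpoint to a unit vector on the sphere (x = cos φ cos λ, y = cos φ sin λ, z = sin φ).
The central angle between the endpoints is δ = arccos(p₁·p₂) ≈ 0.593 rad (34.0°).
Interpolate at f = 1/2 with slerp weights a = sin((1−f)δ)/sin δ ≈ 0.523, b = sin(fδ)/sin δ ≈ 0.523.
p = a·p₁ + b·p₂ ≈ (0.667, 0.052, 0.743); φ = arcsin(p_z) ≈ 47.99°, λ = atan2(p_y, p_x) ≈ 4.44°.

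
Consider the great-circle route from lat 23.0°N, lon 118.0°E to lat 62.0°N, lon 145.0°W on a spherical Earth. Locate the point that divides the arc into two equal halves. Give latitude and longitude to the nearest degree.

Convert each endpoint to a unit vector on the sphere (x = cos φ cos λ, y = cos φ sin λ, z = sin φ).
The central angle between the endpoints is δ = arccos(p₁·p₂) ≈ 1.274 rad (73.0°).
Interpolate at f = 1/2 with slerp weights a = sin((1−f)δ)/sin δ ≈ 0.622, b = sin(fδ)/sin δ ≈ 0.622.
p = a·p₁ + b·p₂ ≈ (-0.508, 0.338, 0.792); φ = arcsin(p_z) ≈ 52.40°, λ = atan2(p_y, p_x) ≈ 146.36°.

≈ lat 52°N, lon 146°E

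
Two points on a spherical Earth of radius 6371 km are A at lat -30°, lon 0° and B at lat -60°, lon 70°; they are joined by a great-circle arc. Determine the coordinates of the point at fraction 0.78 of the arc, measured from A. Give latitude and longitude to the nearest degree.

From cos δ = sin φ₁ sin φ₂ + cos φ₁ cos φ₂ cos Δλ, the central angle is δ ≈ 0.951 rad (54.5°).
Interpolate at f = 0.78 with slerp weights a = sin((1−f)δ)/sin δ ≈ 0.255, b = sin(fδ)/sin δ ≈ 0.830.
p = a·p₁ + b·p₂ ≈ (0.363, 0.390, -0.846); φ = arcsin(p_z) ≈ -57.81°, λ = atan2(p_y, p_x) ≈ 47.06°.

≈ lat -58°, lon 47°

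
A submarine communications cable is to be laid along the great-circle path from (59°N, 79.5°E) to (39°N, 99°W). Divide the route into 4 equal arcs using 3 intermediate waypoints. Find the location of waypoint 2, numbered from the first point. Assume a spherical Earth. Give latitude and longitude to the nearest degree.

Convert each endpoint to a unit vector on the sphere (x = cos φ cos λ, y = cos φ sin λ, z = sin φ).
The central angle between the endpoints is δ = arccos(p₁·p₂) ≈ 1.431 rad (82.0°).
Interpolate at f = 2/4 with slerp weights a = sin((1−f)δ)/sin δ ≈ 0.662, b = sin(fδ)/sin δ ≈ 0.662.
p = a·p₁ + b·p₂ ≈ (-0.018, -0.173, 0.985); φ = arcsin(p_z) ≈ 79.98°, λ = atan2(p_y, p_x) ≈ -96.06°.

≈ (80°N, 96°W)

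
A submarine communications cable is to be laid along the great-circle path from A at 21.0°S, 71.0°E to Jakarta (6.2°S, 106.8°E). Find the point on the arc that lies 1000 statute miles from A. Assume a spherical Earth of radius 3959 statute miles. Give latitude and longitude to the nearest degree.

≈ 16°S, 85°E

Write both endpoints as unit vectors p₁, p₂ with components (cos φ cos λ, cos φ sin λ, sin φ).
The central angle between the endpoints is δ = arccos(p₁·p₂) ≈ 0.658 rad (37.7°). The total great-circle distance is δ·R ≈ 0.658 × 3959 ≈ 2603 mi, so the target fraction is f = 1000/2603 ≈ 0.384.
Interpolate at f ≈ 0.384 with slerp weights a = sin((1−f)δ)/sin δ ≈ 0.645, b = sin(fδ)/sin δ ≈ 0.409.
p = a·p₁ + b·p₂ ≈ (0.078, 0.958, -0.275); φ = arcsin(p_z) ≈ -15.97°, λ = atan2(p_y, p_x) ≈ 85.32°.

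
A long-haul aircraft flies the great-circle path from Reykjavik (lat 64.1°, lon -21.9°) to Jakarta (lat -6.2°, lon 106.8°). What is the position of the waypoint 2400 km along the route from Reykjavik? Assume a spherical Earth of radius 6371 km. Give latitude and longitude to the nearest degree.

From cos δ = sin φ₁ sin φ₂ + cos φ₁ cos φ₂ cos Δλ, the central angle is δ ≈ 1.948 rad (111.6°). The total great-circle distance is δ·R ≈ 1.948 × 6371 ≈ 12413 km, so the target fraction is f = 2400/12413 ≈ 0.193.
Interpolate at f ≈ 0.193 with slerp weights a = sin((1−f)δ)/sin δ ≈ 1.076, b = sin(fδ)/sin δ ≈ 0.396.
p = a·p₁ + b·p₂ ≈ (0.322, 0.201, 0.925); φ = arcsin(p_z) ≈ 67.67°, λ = atan2(p_y, p_x) ≈ 32.00°.

≈ lat 68°, lon 32°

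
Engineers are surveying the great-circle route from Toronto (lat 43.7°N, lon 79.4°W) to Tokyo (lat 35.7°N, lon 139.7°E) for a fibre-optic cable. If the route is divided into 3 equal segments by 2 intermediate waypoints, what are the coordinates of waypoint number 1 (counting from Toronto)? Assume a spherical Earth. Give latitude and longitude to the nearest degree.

Convert each endpoint to a unit vector on the sphere (x = cos φ cos λ, y = cos φ sin λ, z = sin φ).
The central angle between the endpoints is δ = arccos(p₁·p₂) ≈ 1.623 rad (93.0°).
Interpolate at f = 1/3 with slerp weights a = sin((1−f)δ)/sin δ ≈ 0.884, b = sin(fδ)/sin δ ≈ 0.516.
p = a·p₁ + b·p₂ ≈ (-0.202, -0.357, 0.912); φ = arcsin(p_z) ≈ 65.76°, λ = atan2(p_y, p_x) ≈ -119.46°.

≈ lat 66°N, lon 119°W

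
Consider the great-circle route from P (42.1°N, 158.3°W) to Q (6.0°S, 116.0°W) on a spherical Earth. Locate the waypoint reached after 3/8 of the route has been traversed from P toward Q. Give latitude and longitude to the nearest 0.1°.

Write both endpoints as unit vectors p₁, p₂ with components (cos φ cos λ, cos φ sin λ, sin φ).
The central angle between the endpoints is δ = arccos(p₁·p₂) ≈ 1.075 rad (61.6°).
Interpolate at f = 3/8 with slerp weights a = sin((1−f)δ)/sin δ ≈ 0.708, b = sin(fδ)/sin δ ≈ 0.446.
p = a·p₁ + b·p₂ ≈ (-0.682, -0.593, 0.428); φ = arcsin(p_z) ≈ 25.33°, λ = atan2(p_y, p_x) ≈ -139.01°.

≈ (25.3°N, 139.0°W)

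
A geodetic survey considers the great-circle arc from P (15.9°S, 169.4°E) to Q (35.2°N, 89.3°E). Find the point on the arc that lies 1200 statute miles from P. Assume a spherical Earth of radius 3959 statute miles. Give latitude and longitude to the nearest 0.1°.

≈ (5.2°S, 155.4°E)

From cos δ = sin φ₁ sin φ₂ + cos φ₁ cos φ₂ cos Δλ, the central angle is δ ≈ 1.594 rad (91.3°). The total great-circle distance is δ·R ≈ 1.594 × 3959 ≈ 6309 mi, so the target fraction is f = 1200/6309 ≈ 0.190.
Interpolate at f ≈ 0.190 with slerp weights a = sin((1−f)δ)/sin δ ≈ 0.961, b = sin(fδ)/sin δ ≈ 0.299.
p = a·p₁ + b·p₂ ≈ (-0.906, 0.414, -0.091); φ = arcsin(p_z) ≈ -5.23°, λ = atan2(p_y, p_x) ≈ 155.43°.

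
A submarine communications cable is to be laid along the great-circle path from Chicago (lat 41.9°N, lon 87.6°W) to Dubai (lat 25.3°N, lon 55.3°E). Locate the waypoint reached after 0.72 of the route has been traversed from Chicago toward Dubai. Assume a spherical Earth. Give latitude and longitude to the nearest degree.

Write both endpoints as unit vectors p₁, p₂ with components (cos φ cos λ, cos φ sin λ, sin φ).
The central angle between the endpoints is δ = arccos(p₁·p₂) ≈ 1.825 rad (104.6°).
Interpolate at f = 0.72 with slerp weights a = sin((1−f)δ)/sin δ ≈ 0.505, b = sin(fδ)/sin δ ≈ 0.999.
p = a·p₁ + b·p₂ ≈ (0.530, 0.367, 0.764); φ = arcsin(p_z) ≈ 49.86°, λ = atan2(p_y, p_x) ≈ 34.70°.

≈ lat 50°N, lon 35°E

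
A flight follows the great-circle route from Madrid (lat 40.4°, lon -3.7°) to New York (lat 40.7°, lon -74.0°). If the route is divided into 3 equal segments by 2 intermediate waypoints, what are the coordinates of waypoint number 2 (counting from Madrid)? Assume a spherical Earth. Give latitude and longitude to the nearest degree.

Write both endpoints as unit vectors p₁, p₂ with components (cos φ cos λ, cos φ sin λ, sin φ).
The central angle between the endpoints is δ = arccos(p₁·p₂) ≈ 0.906 rad (51.9°).
Interpolate at f = 2/3 with slerp weights a = sin((1−f)δ)/sin δ ≈ 0.378, b = sin(fδ)/sin δ ≈ 0.722.
p = a·p₁ + b·p₂ ≈ (0.438, -0.544, 0.715); φ = arcsin(p_z) ≈ 45.68°, λ = atan2(p_y, p_x) ≈ -51.19°.

≈ lat 46°, lon -51°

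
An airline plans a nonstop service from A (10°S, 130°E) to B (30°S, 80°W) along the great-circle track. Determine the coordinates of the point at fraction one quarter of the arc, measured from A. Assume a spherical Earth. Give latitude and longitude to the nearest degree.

Write both endpoints as unit vectors p₁, p₂ with components (cos φ cos λ, cos φ sin λ, sin φ).
The central angle between the endpoints is δ = arccos(p₁·p₂) ≈ 2.281 rad (130.7°).
Interpolate at f = 1/4 with slerp weights a = sin((1−f)δ)/sin δ ≈ 1.306, b = sin(fδ)/sin δ ≈ 0.712.
p = a·p₁ + b·p₂ ≈ (-0.720, 0.378, -0.583); φ = arcsin(p_z) ≈ -35.63°, λ = atan2(p_y, p_x) ≈ 152.28°.

≈ (36°S, 152°E)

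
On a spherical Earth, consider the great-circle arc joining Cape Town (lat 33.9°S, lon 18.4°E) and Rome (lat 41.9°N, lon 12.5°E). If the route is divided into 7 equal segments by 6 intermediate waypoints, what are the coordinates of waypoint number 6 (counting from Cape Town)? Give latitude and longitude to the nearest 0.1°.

≈ lat 31.1°N, lon 13.6°E

From cos δ = sin φ₁ sin φ₂ + cos φ₁ cos φ₂ cos Δλ, the central angle is δ ≈ 1.326 rad (76.0°).
Interpolate at f = 6/7 with slerp weights a = sin((1−f)δ)/sin δ ≈ 0.194, b = sin(fδ)/sin δ ≈ 0.935.
p = a·p₁ + b·p₂ ≈ (0.832, 0.202, 0.516); φ = arcsin(p_z) ≈ 31.08°, λ = atan2(p_y, p_x) ≈ 13.61°.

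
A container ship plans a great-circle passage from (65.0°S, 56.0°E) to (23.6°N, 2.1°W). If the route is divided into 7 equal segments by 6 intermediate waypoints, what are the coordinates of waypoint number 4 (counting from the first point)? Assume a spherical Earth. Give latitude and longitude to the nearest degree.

≈ (16°S, 13°E)

The haversine formula gives a central angle δ ≈ 1.730 rad (99.1°) between the endpoints.
Interpolate at f = 4/7 with slerp weights a = sin((1−f)δ)/sin δ ≈ 0.684, b = sin(fδ)/sin δ ≈ 0.846.
p = a·p₁ + b·p₂ ≈ (0.936, 0.211, -0.281); φ = arcsin(p_z) ≈ -16.33°, λ = atan2(p_y, p_x) ≈ 12.71°.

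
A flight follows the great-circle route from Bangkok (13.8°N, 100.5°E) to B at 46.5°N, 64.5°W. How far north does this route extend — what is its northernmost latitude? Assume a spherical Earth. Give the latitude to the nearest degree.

The great circle lies in the plane with unit normal n̂ = (p₁ × p₂)/|p₁ × p₂|.
Here n̂_z ≈ -0.196; the vertex latitude is φ_max = arccos|n̂_z| ≈ 78.7°.

≈ 79°N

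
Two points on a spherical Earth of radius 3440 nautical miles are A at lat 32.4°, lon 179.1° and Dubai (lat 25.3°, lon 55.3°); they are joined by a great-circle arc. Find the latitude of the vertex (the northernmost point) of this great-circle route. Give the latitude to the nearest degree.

The great circle lies in the plane with unit normal n̂ = (p₁ × p₂)/|p₁ × p₂|.
Here n̂_z ≈ -0.647; the vertex latitude is φ_max = arccos|n̂_z| ≈ 49.7°.

≈ 50°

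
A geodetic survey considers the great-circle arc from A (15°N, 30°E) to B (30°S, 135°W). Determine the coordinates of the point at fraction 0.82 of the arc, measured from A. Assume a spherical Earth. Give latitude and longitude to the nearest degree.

Convert each endpoint to a unit vector on the sphere (x = cos φ cos λ, y = cos φ sin λ, z = sin φ).
The central angle between the endpoints is δ = arccos(p₁·p₂) ≈ 2.786 rad (159.6°).
Interpolate at f = 0.82 with slerp weights a = sin((1−f)δ)/sin δ ≈ 1.381, b = sin(fδ)/sin δ ≈ 2.171.
p = a·p₁ + b·p₂ ≈ (-0.175, -0.663, -0.728); φ = arcsin(p_z) ≈ -46.74°, λ = atan2(p_y, p_x) ≈ -104.76°.

≈ (47°S, 105°W)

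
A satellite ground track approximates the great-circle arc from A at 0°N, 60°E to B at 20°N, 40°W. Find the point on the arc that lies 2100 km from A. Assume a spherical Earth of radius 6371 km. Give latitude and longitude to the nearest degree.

Convert each endpoint to a unit vector on the sphere (x = cos φ cos λ, y = cos φ sin λ, z = sin φ).
The central angle between the endpoints is δ = arccos(p₁·p₂) ≈ 1.735 rad (99.4°). The total great-circle distance is δ·R ≈ 1.735 × 6371 ≈ 11052 km, so the target fraction is f = 2100/11052 ≈ 0.190.
Interpolate at f ≈ 0.190 with slerp weights a = sin((1−f)δ)/sin δ ≈ 1.000, b = sin(fδ)/sin δ ≈ 0.328.
p = a·p₁ + b·p₂ ≈ (0.736, 0.668, 0.112); φ = arcsin(p_z) ≈ 6.44°, λ = atan2(p_y, p_x) ≈ 42.21°.

≈ 6°N, 42°E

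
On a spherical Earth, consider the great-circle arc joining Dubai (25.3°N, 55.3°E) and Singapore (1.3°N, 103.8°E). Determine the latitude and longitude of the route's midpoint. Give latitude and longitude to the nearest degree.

≈ 15°N, 81°E

The haversine formula gives a central angle δ ≈ 0.916 rad (52.5°) between the endpoints.
Interpolate at f = 1/2 with slerp weights a = sin((1−f)δ)/sin δ ≈ 0.558, b = sin(fδ)/sin δ ≈ 0.558.
p = a·p₁ + b·p₂ ≈ (0.154, 0.956, 0.251); φ = arcsin(p_z) ≈ 14.53°, λ = atan2(p_y, p_x) ≈ 80.85°.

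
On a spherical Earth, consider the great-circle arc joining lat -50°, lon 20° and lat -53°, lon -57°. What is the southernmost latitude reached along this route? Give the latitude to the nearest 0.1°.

The great circle lies in the plane with unit normal n̂ = (p₁ × p₂)/|p₁ × p₂|.
Here n̂_z ≈ -0.527; the vertex latitude is φ_max = arccos|n̂_z| ≈ 58.2°.

≈ -58.2°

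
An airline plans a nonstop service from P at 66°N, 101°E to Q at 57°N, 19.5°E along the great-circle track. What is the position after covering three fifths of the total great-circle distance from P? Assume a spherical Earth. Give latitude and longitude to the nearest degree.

Write both endpoints as unit vectors p₁, p₂ with components (cos φ cos λ, cos φ sin λ, sin φ).
The central angle between the endpoints is δ = arccos(p₁·p₂) ≈ 0.645 rad (37.0°).
Interpolate at f = 3/5 with slerp weights a = sin((1−f)δ)/sin δ ≈ 0.424, b = sin(fδ)/sin δ ≈ 0.628.
p = a·p₁ + b·p₂ ≈ (0.289, 0.284, 0.914); φ = arcsin(p_z) ≈ 66.10°, λ = atan2(p_y, p_x) ≈ 44.42°.

≈ 66°N, 44°E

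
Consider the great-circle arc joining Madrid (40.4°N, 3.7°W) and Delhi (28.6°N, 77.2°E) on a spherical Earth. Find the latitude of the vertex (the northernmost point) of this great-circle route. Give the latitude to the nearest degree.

The great circle lies in the plane with unit normal n̂ = (p₁ × p₂)/|p₁ × p₂|.
Here n̂_z ≈ +0.726; the vertex latitude is φ_max = arccos|n̂_z| ≈ 43.4°.
Check via Clairaut: cos φ_max = |cos φ₁| · sin C = cos(40.4°)·sin(72.4°) ≈ 0.726, again giving ≈ 43.4°.

≈ 43°N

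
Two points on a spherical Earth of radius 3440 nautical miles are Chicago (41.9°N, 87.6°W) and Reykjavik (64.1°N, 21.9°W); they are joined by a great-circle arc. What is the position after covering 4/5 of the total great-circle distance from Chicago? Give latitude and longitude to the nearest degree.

Convert each endpoint to a unit vector on the sphere (x = cos φ cos λ, y = cos φ sin λ, z = sin φ).
The central angle between the endpoints is δ = arccos(p₁·p₂) ≈ 0.746 rad (42.7°).
Interpolate at f = 4/5 with slerp weights a = sin((1−f)δ)/sin δ ≈ 0.219, b = sin(fδ)/sin δ ≈ 0.828.
p = a·p₁ + b·p₂ ≈ (0.342, -0.298, 0.891); φ = arcsin(p_z) ≈ 63.01°, λ = atan2(p_y, p_x) ≈ -41.01°.

≈ 63°N, 41°W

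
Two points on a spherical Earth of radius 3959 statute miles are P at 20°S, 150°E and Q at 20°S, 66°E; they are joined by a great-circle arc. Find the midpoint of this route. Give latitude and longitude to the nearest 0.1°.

≈ 26.1°S, 108.0°E

Convert each endpoint to a unit vector on the sphere (x = cos φ cos λ, y = cos φ sin λ, z = sin φ).
The central angle between the endpoints is δ = arccos(p₁·p₂) ≈ 1.360 rad (77.9°).
Interpolate at f = 1/2 with slerp weights a = sin((1−f)δ)/sin δ ≈ 0.643, b = sin(fδ)/sin δ ≈ 0.643.
p = a·p₁ + b·p₂ ≈ (-0.278, 0.854, -0.440); φ = arcsin(p_z) ≈ -26.09°, λ = atan2(p_y, p_x) ≈ 108.00°.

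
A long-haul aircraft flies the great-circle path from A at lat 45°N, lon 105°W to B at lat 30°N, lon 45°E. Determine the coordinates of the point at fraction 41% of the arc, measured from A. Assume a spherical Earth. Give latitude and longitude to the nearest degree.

≈ lat 72°N, lon 37°W

Write both endpoints as unit vectors p₁, p₂ with components (cos φ cos λ, cos φ sin λ, sin φ).
The central angle between the endpoints is δ = arccos(p₁·p₂) ≈ 1.749 rad (100.2°).
Interpolate at f = 0.41 with slerp weights a = sin((1−f)δ)/sin δ ≈ 0.872, b = sin(fδ)/sin δ ≈ 0.668.
p = a·p₁ + b·p₂ ≈ (0.249, -0.187, 0.950); φ = arcsin(p_z) ≈ 71.86°, λ = atan2(p_y, p_x) ≈ -36.84°.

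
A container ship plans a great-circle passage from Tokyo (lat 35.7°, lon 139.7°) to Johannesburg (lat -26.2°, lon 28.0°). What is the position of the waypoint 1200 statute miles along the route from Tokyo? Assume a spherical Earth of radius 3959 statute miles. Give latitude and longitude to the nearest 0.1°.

Write both endpoints as unit vectors p₁, p₂ with components (cos φ cos λ, cos φ sin λ, sin φ).
The central angle between the endpoints is δ = arccos(p₁·p₂) ≈ 2.126 rad (121.8°). The total great-circle distance is δ·R ≈ 2.126 × 3959 ≈ 8417 mi, so the target fraction is f = 1200/8417 ≈ 0.143.
Interpolate at f ≈ 0.143 with slerp weights a = sin((1−f)δ)/sin δ ≈ 1.140, b = sin(fδ)/sin δ ≈ 0.351.
p = a·p₁ + b·p₂ ≈ (-0.428, 0.746, 0.510); φ = arcsin(p_z) ≈ 30.66°, λ = atan2(p_y, p_x) ≈ 119.80°.

≈ lat 30.7°, lon 119.8°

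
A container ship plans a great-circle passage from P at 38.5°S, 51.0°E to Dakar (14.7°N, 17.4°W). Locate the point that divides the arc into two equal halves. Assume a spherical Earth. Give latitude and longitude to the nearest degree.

Write both endpoints as unit vectors p₁, p₂ with components (cos φ cos λ, cos φ sin λ, sin φ).
The central angle between the endpoints is δ = arccos(p₁·p₂) ≈ 1.450 rad (83.1°).
Interpolate at f = 1/2 with slerp weights a = sin((1−f)δ)/sin δ ≈ 0.668, b = sin(fδ)/sin δ ≈ 0.668.
p = a·p₁ + b·p₂ ≈ (0.945, 0.213, -0.246); φ = arcsin(p_z) ≈ -14.26°, λ = atan2(p_y, p_x) ≈ 12.70°.

≈ 14°S, 13°E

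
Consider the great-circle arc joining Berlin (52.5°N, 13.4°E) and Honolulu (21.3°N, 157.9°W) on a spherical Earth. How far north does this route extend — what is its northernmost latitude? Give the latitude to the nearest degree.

≈ 85°N

The great circle lies in the plane with unit normal n̂ = (p₁ × p₂)/|p₁ × p₂|.
Here n̂_z ≈ -0.089; the vertex latitude is φ_max = arccos|n̂_z| ≈ 84.9°.
Check via Clairaut: cos φ_max = |cos φ₁| · sin C = cos(52.5°)·sin(8.4°) ≈ 0.089, again giving ≈ 84.9°.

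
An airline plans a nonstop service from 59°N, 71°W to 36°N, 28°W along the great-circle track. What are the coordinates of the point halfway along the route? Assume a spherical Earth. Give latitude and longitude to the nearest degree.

Write both endpoints as unit vectors p₁, p₂ with components (cos φ cos λ, cos φ sin λ, sin φ).
The central angle between the endpoints is δ = arccos(p₁·p₂) ≈ 0.629 rad (36.0°).
Interpolate at f = 1/2 with slerp weights a = sin((1−f)δ)/sin δ ≈ 0.526, b = sin(fδ)/sin δ ≈ 0.526.
p = a·p₁ + b·p₂ ≈ (0.464, -0.456, 0.760); φ = arcsin(p_z) ≈ 49.44°, λ = atan2(p_y, p_x) ≈ -44.50°.

≈ 49°N, 45°W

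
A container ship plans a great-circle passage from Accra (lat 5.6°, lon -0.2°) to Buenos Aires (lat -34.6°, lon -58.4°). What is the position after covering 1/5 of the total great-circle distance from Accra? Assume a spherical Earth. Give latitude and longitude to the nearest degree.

Convert each endpoint to a unit vector on the sphere (x = cos φ cos λ, y = cos φ sin λ, z = sin φ).
The central angle between the endpoints is δ = arccos(p₁·p₂) ≈ 1.185 rad (67.9°).
Interpolate at f = 1/5 with slerp weights a = sin((1−f)δ)/sin δ ≈ 0.877, b = sin(fδ)/sin δ ≈ 0.253.
p = a·p₁ + b·p₂ ≈ (0.982, -0.181, -0.058); φ = arcsin(p_z) ≈ -3.35°, λ = atan2(p_y, p_x) ≈ -10.43°.

≈ lat -3°, lon -10°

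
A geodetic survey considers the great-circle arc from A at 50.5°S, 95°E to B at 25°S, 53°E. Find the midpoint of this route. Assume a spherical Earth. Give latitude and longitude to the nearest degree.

The haversine formula gives a central angle δ ≈ 0.716 rad (41.0°) between the endpoints.
Interpolate at f = 1/2 with slerp weights a = sin((1−f)δ)/sin δ ≈ 0.534, b = sin(fδ)/sin δ ≈ 0.534.
p = a·p₁ + b·p₂ ≈ (0.262, 0.725, -0.638); φ = arcsin(p_z) ≈ -39.61°, λ = atan2(p_y, p_x) ≈ 70.15°.

≈ 40°S, 70°E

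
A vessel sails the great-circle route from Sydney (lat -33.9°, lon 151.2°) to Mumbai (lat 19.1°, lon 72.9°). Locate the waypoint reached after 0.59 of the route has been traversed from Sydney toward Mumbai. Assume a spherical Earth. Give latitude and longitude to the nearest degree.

Write both endpoints as unit vectors p₁, p₂ with components (cos φ cos λ, cos φ sin λ, sin φ).
The central angle between the endpoints is δ = arccos(p₁·p₂) ≈ 1.594 rad (91.3°).
Interpolate at f = 0.59 with slerp weights a = sin((1−f)δ)/sin δ ≈ 0.608, b = sin(fδ)/sin δ ≈ 0.808.
p = a·p₁ + b·p₂ ≈ (-0.218, 0.973, -0.075); φ = arcsin(p_z) ≈ -4.29°, λ = atan2(p_y, p_x) ≈ 102.62°.

≈ lat -4°, lon 103°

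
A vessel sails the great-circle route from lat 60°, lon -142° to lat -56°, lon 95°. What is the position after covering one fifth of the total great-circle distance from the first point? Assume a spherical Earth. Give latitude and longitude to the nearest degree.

≈ lat 42°, lon 178°

Convert each endpoint to a unit vector on the sphere (x = cos φ cos λ, y = cos φ sin λ, z = sin φ).
The central angle between the endpoints is δ = arccos(p₁·p₂) ≈ 2.626 rad (150.5°).
Interpolate at f = 1/5 with slerp weights a = sin((1−f)δ)/sin δ ≈ 1.751, b = sin(fδ)/sin δ ≈ 1.018.
p = a·p₁ + b·p₂ ≈ (-0.740, 0.028, 0.673); φ = arcsin(p_z) ≈ 42.26°, λ = atan2(p_y, p_x) ≈ 177.83°.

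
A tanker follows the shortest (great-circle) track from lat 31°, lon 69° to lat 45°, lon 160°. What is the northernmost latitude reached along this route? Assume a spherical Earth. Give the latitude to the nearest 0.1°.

The great circle lies in the plane with unit normal n̂ = (p₁ × p₂)/|p₁ × p₂|.
Here n̂_z ≈ +0.648; the vertex latitude is φ_max = arccos|n̂_z| ≈ 49.6°.
Check via Clairaut: cos φ_max = |cos φ₁| · sin C = cos(31.0°)·sin(49.1°) ≈ 0.648, again giving ≈ 49.6°.

≈ 49.6°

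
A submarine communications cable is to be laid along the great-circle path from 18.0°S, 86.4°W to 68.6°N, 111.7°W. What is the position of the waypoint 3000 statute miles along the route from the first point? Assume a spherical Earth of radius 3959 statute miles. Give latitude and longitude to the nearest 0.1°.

≈ 24.9°N, 93.2°W

From cos δ = sin φ₁ sin φ₂ + cos φ₁ cos φ₂ cos Δλ, the central angle is δ ≈ 1.545 rad (88.5°). The total great-circle distance is δ·R ≈ 1.545 × 3959 ≈ 6116 mi, so the target fraction is f = 3000/6116 ≈ 0.491.
Interpolate at f ≈ 0.491 with slerp weights a = sin((1−f)δ)/sin δ ≈ 0.708, b = sin(fδ)/sin δ ≈ 0.688.
p = a·p₁ + b·p₂ ≈ (-0.050, -0.906, 0.421); φ = arcsin(p_z) ≈ 24.91°, λ = atan2(p_y, p_x) ≈ -93.19°.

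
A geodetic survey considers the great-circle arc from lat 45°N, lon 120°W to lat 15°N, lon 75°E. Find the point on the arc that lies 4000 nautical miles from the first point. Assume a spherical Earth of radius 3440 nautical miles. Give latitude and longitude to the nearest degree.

Write both endpoints as unit vectors p₁, p₂ with components (cos φ cos λ, cos φ sin λ, sin φ).
The central angle between the endpoints is δ = arccos(p₁·p₂) ≈ 2.068 rad (118.5°). The total great-circle distance is δ·R ≈ 2.068 × 3440 ≈ 7113 nmi, so the target fraction is f = 4000/7113 ≈ 0.562.
Interpolate at f ≈ 0.562 with slerp weights a = sin((1−f)δ)/sin δ ≈ 0.895, b = sin(fδ)/sin δ ≈ 1.044.
p = a·p₁ + b·p₂ ≈ (-0.055, 0.426, 0.903); φ = arcsin(p_z) ≈ 64.53°, λ = atan2(p_y, p_x) ≈ 97.38°.

≈ lat 65°N, lon 97°E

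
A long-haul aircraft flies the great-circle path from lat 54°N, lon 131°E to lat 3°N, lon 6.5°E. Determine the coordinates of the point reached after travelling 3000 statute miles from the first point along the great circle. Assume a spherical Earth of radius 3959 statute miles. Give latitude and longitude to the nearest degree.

Convert each endpoint to a unit vector on the sphere (x = cos φ cos λ, y = cos φ sin λ, z = sin φ).
The central angle between the endpoints is δ = arccos(p₁·p₂) ≈ 1.865 rad (106.9°). The total great-circle distance is δ·R ≈ 1.865 × 3959 ≈ 7384 mi, so the target fraction is f = 3000/7384 ≈ 0.406.
Interpolate at f ≈ 0.406 with slerp weights a = sin((1−f)δ)/sin δ ≈ 0.935, b = sin(fδ)/sin δ ≈ 0.718.
p = a·p₁ + b·p₂ ≈ (0.352, 0.496, 0.794); φ = arcsin(p_z) ≈ 52.54°, λ = atan2(p_y, p_x) ≈ 54.62°.

≈ lat 53°N, lon 55°E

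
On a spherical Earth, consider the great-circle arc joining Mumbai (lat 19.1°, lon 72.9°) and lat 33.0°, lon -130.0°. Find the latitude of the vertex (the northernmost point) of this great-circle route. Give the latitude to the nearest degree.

The great circle lies in the plane with unit normal n̂ = (p₁ × p₂)/|p₁ × p₂|.
Here n̂_z ≈ +0.370; the vertex latitude is φ_max = arccos|n̂_z| ≈ 68.3°.
Check via Clairaut: cos φ_max = |cos φ₁| · sin C = cos(19.1°)·sin(23.0°) ≈ 0.370, again giving ≈ 68.3°.

≈ 68°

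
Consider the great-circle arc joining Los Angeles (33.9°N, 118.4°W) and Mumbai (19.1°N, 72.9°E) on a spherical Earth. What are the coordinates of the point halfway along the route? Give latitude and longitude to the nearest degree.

Write both endpoints as unit vectors p₁, p₂ with components (cos φ cos λ, cos φ sin λ, sin φ).
The central angle between the endpoints is δ = arccos(p₁·p₂) ≈ 2.198 rad (125.9°).
Interpolate at f = 1/2 with slerp weights a = sin((1−f)δ)/sin δ ≈ 1.100, b = sin(fδ)/sin δ ≈ 1.100.
p = a·p₁ + b·p₂ ≈ (-0.129, 0.190, 0.973); φ = arcsin(p_z) ≈ 76.72°, λ = atan2(p_y, p_x) ≈ 124.04°.

≈ (77°N, 124°E)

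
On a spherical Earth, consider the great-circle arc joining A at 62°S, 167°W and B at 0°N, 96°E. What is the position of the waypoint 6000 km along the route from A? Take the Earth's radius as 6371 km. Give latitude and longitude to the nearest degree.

Write both endpoints as unit vectors p₁, p₂ with components (cos φ cos λ, cos φ sin λ, sin φ).
The central angle between the endpoints is δ = arccos(p₁·p₂) ≈ 1.628 rad (93.3°). The total great-circle distance is δ·R ≈ 1.628 × 6371 ≈ 10372 km, so the target fraction is f = 6000/10372 ≈ 0.578.
Interpolate at f ≈ 0.578 with slerp weights a = sin((1−f)δ)/sin δ ≈ 0.635, b = sin(fδ)/sin δ ≈ 0.810.
p = a·p₁ + b·p₂ ≈ (-0.375, 0.738, -0.560); φ = arcsin(p_z) ≈ -34.08°, λ = atan2(p_y, p_x) ≈ 116.92°.

≈ 34°S, 117°E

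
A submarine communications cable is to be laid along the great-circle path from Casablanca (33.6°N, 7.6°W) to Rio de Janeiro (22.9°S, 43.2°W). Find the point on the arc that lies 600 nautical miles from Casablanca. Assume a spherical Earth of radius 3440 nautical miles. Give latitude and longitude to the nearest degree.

≈ 25°N, 14°W

Convert each endpoint to a unit vector on the sphere (x = cos φ cos λ, y = cos φ sin λ, z = sin φ).
The central angle between the endpoints is δ = arccos(p₁·p₂) ≈ 1.150 rad (65.9°). The total great-circle distance is δ·R ≈ 1.150 × 3440 ≈ 3956 nmi, so the target fraction is f = 600/3956 ≈ 0.152.
Interpolate at f ≈ 0.152 with slerp weights a = sin((1−f)δ)/sin δ ≈ 0.907, b = sin(fδ)/sin δ ≈ 0.190.
p = a·p₁ + b·p₂ ≈ (0.877, -0.220, 0.428); φ = arcsin(p_z) ≈ 25.34°, λ = atan2(p_y, p_x) ≈ -14.08°.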